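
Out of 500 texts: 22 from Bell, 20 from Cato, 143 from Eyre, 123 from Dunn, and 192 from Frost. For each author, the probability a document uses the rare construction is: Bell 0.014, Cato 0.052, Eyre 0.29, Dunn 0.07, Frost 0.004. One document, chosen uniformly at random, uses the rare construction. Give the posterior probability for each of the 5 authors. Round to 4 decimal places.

Compute prior × likelihood for every hypothesis:
  Bell: 0.044 × 0.014 = 0.000616
  Cato: 0.04 × 0.052 = 0.00208
  Eyre: 0.286 × 0.29 = 0.08294
  Dunn: 0.246 × 0.07 = 0.01722
  Frost: 0.384 × 0.004 = 0.001536
Sum = 0.104392.
P(Bell | rare-form) = 0.000616/0.104392 ≈ 0.0059
P(Cato | rare-form) = 0.00208/0.104392 ≈ 0.0199
P(Eyre | rare-form) = 0.08294/0.104392 ≈ 0.7945
P(Dunn | rare-form) = 0.01722/0.104392 ≈ 0.1650
P(Frost | rare-form) = 0.001536/0.104392 ≈ 0.0147

Bell 0.0059, Cato 0.0199, Eyre 0.7945, Dunn 0.1650, Frost 0.0147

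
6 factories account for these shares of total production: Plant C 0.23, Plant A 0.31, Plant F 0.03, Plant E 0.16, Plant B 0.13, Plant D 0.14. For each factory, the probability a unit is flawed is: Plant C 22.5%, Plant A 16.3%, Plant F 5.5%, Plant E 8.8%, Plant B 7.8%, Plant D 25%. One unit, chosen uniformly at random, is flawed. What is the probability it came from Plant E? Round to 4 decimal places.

Prior × likelihood for each hypothesis:
  Plant C: 0.23 × 0.225 = 0.05175
  Plant A: 0.31 × 0.163 = 0.05053
  Plant F: 0.03 × 0.055 = 0.00165
  Plant E: 0.16 × 0.088 = 0.01408
  Plant B: 0.13 × 0.078 = 0.01014
  Plant D: 0.14 × 0.25 = 0.035
Sum = 0.16315.
P(Plant E | evidence) = 0.01408 / 0.16315 ≈ 0.0863.

0.0863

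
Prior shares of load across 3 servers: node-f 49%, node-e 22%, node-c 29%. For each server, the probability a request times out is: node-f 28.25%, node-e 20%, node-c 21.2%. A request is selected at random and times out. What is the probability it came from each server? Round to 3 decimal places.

By Bayes' rule, posterior ∝ prior × likelihood:
  node-f: 0.49 × 0.2825 = 0.138425
  node-e: 0.22 × 0.2 = 0.044
  node-c: 0.29 × 0.212 = 0.06148
Total = 0.243905.
P(node-f | timeout) = 0.138425/0.243905 ≈ 0.568
P(node-e | timeout) = 0.044/0.243905 ≈ 0.180
P(node-c | timeout) = 0.06148/0.243905 ≈ 0.252

node-f 0.568, node-e 0.180, node-c 0.252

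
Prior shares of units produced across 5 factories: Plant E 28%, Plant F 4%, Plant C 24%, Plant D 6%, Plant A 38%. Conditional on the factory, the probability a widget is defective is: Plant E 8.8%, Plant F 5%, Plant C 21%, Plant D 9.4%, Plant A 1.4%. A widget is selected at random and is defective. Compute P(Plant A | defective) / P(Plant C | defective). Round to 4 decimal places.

0.1056

Prior × likelihood for each hypothesis:
  Plant E: 0.28 × 0.088 = 0.02464
  Plant F: 0.04 × 0.05 = 0.002
  Plant C: 0.24 × 0.21 = 0.0504
  Plant D: 0.06 × 0.094 = 0.00564
  Plant A: 0.38 × 0.014 = 0.00532
Sum = 0.088.
The ratio is 0.00532 / 0.0504 (the normalizer cancels) = 0.1056.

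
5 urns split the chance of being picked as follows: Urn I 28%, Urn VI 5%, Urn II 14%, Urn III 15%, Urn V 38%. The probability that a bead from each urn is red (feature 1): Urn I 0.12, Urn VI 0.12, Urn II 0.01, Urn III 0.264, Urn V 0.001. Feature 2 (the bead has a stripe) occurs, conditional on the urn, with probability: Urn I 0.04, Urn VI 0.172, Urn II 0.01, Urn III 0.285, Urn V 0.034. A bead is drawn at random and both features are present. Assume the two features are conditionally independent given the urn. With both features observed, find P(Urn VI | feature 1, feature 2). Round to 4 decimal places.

Compute prior × likelihood for every hypothesis:
  Urn I: 0.28 × 0.12 × 0.04 = 0.001344
  Urn VI: 0.05 × 0.12 × 0.172 = 0.001032
  Urn II: 0.14 × 0.01 × 0.01 = 0.000014
  Urn III: 0.15 × 0.264 × 0.285 = 0.011286
  Urn V: 0.38 × 0.001 × 0.034 = 0.00001292
Normalizing constant = 0.01368892.
P(Urn VI | evidence) = 0.001032 / 0.01368892 ≈ 0.0754.

0.0754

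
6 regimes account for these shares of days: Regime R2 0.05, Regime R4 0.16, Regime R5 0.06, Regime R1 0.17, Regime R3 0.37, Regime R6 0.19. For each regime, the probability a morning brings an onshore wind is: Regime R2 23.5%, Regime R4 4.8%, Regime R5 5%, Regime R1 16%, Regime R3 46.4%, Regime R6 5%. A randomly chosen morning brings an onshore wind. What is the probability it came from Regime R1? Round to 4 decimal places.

0.1178

By Bayes' rule, posterior ∝ prior × likelihood:
  Regime R2: 0.05 × 0.235 = 0.01175
  Regime R4: 0.16 × 0.048 = 0.00768
  Regime R5: 0.06 × 0.05 = 0.003
  Regime R1: 0.17 × 0.16 = 0.0272
  Regime R3: 0.37 × 0.464 = 0.17168
  Regime R6: 0.19 × 0.05 = 0.0095
Sum = 0.23081.
P(Regime R1 | evidence) = 0.0272 / 0.23081 ≈ 0.1178.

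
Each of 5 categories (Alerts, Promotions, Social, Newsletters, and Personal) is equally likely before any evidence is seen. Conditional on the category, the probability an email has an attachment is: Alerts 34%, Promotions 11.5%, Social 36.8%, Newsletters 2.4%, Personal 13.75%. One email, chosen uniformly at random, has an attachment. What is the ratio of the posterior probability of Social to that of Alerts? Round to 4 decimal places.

1.0824

With a uniform prior (1/5 each), posterior ∝ likelihood:
  Alerts: 0.34
  Promotions: 0.115
  Social: 0.368
  Newsletters: 0.024
  Personal: 0.1375
Normalizing constant = 0.9845.
The ratio is 0.368 / 0.34 (the normalizer cancels) = 1.0824.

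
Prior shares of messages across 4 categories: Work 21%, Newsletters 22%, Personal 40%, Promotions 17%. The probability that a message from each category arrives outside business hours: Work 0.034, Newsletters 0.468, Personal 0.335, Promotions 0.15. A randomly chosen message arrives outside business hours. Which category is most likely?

By Bayes' rule, posterior ∝ prior × likelihood:
  Work: 0.21 × 0.034 = 0.00714
  Newsletters: 0.22 × 0.468 = 0.10296
  Personal: 0.4 × 0.335 = 0.134
  Promotions: 0.17 × 0.15 = 0.0255
Normalizing constant = 0.2696.
Largest term belongs to Personal, so Personal is most probable.

Personal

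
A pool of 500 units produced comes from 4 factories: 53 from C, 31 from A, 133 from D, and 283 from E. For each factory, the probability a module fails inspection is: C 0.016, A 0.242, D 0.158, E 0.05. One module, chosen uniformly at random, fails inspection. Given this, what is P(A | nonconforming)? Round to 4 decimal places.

Unnormalized posteriors (prior × likelihood):
  C: 0.106 × 0.016 = 0.001696
  A: 0.062 × 0.242 = 0.015004
  D: 0.266 × 0.158 = 0.042028
  E: 0.566 × 0.05 = 0.0283
Normalizing constant = 0.087028.
P(A | evidence) = 0.015004 / 0.087028 ≈ 0.1724.

0.1724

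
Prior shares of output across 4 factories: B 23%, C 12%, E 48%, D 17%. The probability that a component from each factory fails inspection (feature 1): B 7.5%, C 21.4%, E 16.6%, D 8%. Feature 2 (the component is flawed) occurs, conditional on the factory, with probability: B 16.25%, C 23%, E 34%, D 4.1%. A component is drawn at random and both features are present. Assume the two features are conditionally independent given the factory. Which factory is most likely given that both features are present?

E

Unnormalized posteriors (prior × likelihood):
  B: 0.23 × 0.075 × 0.1625 = 0.002803125
  C: 0.12 × 0.214 × 0.23 = 0.0059064
  E: 0.48 × 0.166 × 0.34 = 0.0270912
  D: 0.17 × 0.08 × 0.041 = 0.0005576
Sum = 0.036358325.
Largest term belongs to E, so E is most probable.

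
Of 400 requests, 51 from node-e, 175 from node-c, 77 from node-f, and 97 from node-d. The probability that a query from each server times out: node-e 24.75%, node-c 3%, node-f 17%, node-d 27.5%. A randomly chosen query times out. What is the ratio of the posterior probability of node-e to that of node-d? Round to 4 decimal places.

Prior × likelihood for each hypothesis:
  node-e: 0.1275 × 0.2475 = 0.03155625
  node-c: 0.4375 × 0.03 = 0.013125
  node-f: 0.1925 × 0.17 = 0.032725
  node-d: 0.2425 × 0.275 = 0.0666875
Normalizing constant = 0.14409375.
The ratio is 0.03155625 / 0.0666875 (the normalizer cancels) = 0.4732.

0.4732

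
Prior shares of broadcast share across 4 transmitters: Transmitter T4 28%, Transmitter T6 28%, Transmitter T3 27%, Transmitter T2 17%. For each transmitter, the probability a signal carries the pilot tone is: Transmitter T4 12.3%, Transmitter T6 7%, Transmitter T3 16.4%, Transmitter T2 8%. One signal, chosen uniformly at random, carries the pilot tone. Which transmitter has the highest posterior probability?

Transmitter T3

Unnormalized posteriors (prior × likelihood):
  Transmitter T4: 0.28 × 0.123 = 0.03444
  Transmitter T6: 0.28 × 0.07 = 0.0196
  Transmitter T3: 0.27 × 0.164 = 0.04428
  Transmitter T2: 0.17 × 0.08 = 0.0136
Total = 0.11192.
Largest term belongs to Transmitter T3, so Transmitter T3 is most probable.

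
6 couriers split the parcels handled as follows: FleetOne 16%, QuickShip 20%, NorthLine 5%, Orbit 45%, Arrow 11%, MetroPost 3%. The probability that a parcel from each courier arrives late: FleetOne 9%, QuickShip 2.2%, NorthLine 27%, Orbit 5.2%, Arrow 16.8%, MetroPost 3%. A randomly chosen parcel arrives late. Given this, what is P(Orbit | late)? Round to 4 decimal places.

0.3117

Unnormalized posteriors (prior × likelihood):
  FleetOne: 0.16 × 0.09 = 0.0144
  QuickShip: 0.2 × 0.022 = 0.0044
  NorthLine: 0.05 × 0.27 = 0.0135
  Orbit: 0.45 × 0.052 = 0.0234
  Arrow: 0.11 × 0.168 = 0.01848
  MetroPost: 0.03 × 0.03 = 0.0009
Normalizing constant = 0.07508.
P(Orbit | evidence) = 0.0234 / 0.07508 ≈ 0.3117.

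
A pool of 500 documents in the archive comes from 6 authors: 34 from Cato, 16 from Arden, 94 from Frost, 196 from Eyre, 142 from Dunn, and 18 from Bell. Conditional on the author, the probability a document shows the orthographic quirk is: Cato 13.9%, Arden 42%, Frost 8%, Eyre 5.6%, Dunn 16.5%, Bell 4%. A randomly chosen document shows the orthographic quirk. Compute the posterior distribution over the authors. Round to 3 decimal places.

Cato 0.087, Arden 0.124, Frost 0.139, Eyre 0.203, Dunn 0.433, Bell 0.013

By Bayes' rule, posterior ∝ prior × likelihood:
  Cato: 0.068 × 0.139 = 0.009452
  Arden: 0.032 × 0.42 = 0.01344
  Frost: 0.188 × 0.08 = 0.01504
  Eyre: 0.392 × 0.056 = 0.021952
  Dunn: 0.284 × 0.165 = 0.04686
  Bell: 0.036 × 0.04 = 0.00144
Normalizing constant = 0.108184.
P(Cato | quirk) = 0.009452/0.108184 ≈ 0.087
P(Arden | quirk) = 0.01344/0.108184 ≈ 0.124
P(Frost | quirk) = 0.01504/0.108184 ≈ 0.139
P(Eyre | quirk) = 0.021952/0.108184 ≈ 0.203
P(Dunn | quirk) = 0.04686/0.108184 ≈ 0.433
P(Bell | quirk) = 0.00144/0.108184 ≈ 0.013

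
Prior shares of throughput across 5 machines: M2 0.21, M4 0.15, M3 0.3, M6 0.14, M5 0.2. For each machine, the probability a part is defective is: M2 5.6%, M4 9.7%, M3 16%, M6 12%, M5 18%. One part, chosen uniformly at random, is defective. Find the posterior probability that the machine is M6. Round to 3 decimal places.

Unnormalized posteriors (prior × likelihood):
  M2: 0.21 × 0.056 = 0.01176
  M4: 0.15 × 0.097 = 0.01455
  M3: 0.3 × 0.16 = 0.048
  M6: 0.14 × 0.12 = 0.0168
  M5: 0.2 × 0.18 = 0.036
Normalizing constant = 0.12711.
P(M6 | evidence) = 0.0168 / 0.12711 ≈ 0.132.

0.132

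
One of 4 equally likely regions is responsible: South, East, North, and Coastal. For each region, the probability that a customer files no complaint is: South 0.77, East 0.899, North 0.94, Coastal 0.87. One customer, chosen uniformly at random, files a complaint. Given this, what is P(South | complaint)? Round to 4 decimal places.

Taking complements, P(complaint | each) = South 0.23, East 0.101, North 0.06, Coastal 0.13.
With a uniform prior (1/4 each), posterior ∝ likelihood:
  South: 0.23
  East: 0.101
  North: 0.06
  Coastal: 0.13
Normalizing constant = 0.521.
P(South | evidence) = 0.23 / 0.521 ≈ 0.4415.

0.4415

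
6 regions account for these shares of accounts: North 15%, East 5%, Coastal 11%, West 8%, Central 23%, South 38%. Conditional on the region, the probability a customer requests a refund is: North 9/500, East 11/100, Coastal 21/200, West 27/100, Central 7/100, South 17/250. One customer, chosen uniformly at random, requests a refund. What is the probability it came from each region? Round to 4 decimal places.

North 0.0324, East 0.0660, Coastal 0.1387, West 0.2593, Central 0.1933, South 0.3102

By Bayes' rule, posterior ∝ prior × likelihood:
  North: 0.15 × 0.018 = 0.0027
  East: 0.05 × 0.11 = 0.0055
  Coastal: 0.11 × 0.105 = 0.01155
  West: 0.08 × 0.27 = 0.0216
  Central: 0.23 × 0.07 = 0.0161
  South: 0.38 × 0.068 = 0.02584
Total = 0.08329.
P(North | refund) = 0.0027/0.08329 ≈ 0.0324
P(East | refund) = 0.0055/0.08329 ≈ 0.0660
P(Coastal | refund) = 0.01155/0.08329 ≈ 0.1387
P(West | refund) = 0.0216/0.08329 ≈ 0.2593
P(Central | refund) = 0.0161/0.08329 ≈ 0.1933
P(South | refund) = 0.02584/0.08329 ≈ 0.3102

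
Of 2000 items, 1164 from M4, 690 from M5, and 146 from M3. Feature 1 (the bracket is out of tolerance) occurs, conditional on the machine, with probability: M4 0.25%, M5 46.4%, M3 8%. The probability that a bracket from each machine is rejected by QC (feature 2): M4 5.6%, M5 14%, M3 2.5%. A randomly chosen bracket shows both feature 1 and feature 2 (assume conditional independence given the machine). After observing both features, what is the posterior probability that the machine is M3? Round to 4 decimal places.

0.0064

Prior × likelihood for each hypothesis:
  M4: 0.582 × 0.0025 × 0.056 = 0.00008148
  M5: 0.345 × 0.464 × 0.14 = 0.0224112
  M3: 0.073 × 0.08 × 0.025 = 0.000146
Total = 0.02263868.
P(M3 | evidence) = 0.000146 / 0.02263868 ≈ 0.0064.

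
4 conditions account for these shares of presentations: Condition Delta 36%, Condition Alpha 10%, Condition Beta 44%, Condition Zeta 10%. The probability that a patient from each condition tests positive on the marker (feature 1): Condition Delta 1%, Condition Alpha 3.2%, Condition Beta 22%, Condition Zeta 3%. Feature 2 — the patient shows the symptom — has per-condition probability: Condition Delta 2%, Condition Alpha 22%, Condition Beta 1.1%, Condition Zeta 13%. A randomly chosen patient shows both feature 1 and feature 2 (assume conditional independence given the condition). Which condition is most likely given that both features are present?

Condition Beta

By Bayes' rule, posterior ∝ prior × likelihood:
  Condition Delta: 0.36 × 0.01 × 0.02 = 0.000072
  Condition Alpha: 0.1 × 0.032 × 0.22 = 0.000704
  Condition Beta: 0.44 × 0.22 × 0.011 = 0.0010648
  Condition Zeta: 0.1 × 0.03 × 0.13 = 0.00039
Sum = 0.0022308.
Largest term belongs to Condition Beta, so Condition Beta is most probable.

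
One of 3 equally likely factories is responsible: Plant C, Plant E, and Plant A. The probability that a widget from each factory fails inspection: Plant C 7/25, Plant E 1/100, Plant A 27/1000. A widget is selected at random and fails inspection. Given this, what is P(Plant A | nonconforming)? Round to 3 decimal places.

Since the prior is uniform, the posterior is proportional to the likelihood:
  Plant C: 0.28
  Plant E: 0.01
  Plant A: 0.027
Normalizing constant = 0.317.
P(Plant A | evidence) = 0.027 / 0.317 ≈ 0.085.

0.085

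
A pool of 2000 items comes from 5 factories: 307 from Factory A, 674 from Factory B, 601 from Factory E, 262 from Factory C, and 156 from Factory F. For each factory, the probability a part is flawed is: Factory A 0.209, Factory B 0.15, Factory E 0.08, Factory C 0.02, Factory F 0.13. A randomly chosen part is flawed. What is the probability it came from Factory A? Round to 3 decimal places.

0.269

Unnormalized posteriors (prior × likelihood):
  Factory A: 0.1535 × 0.209 = 0.0320815
  Factory B: 0.337 × 0.15 = 0.05055
  Factory E: 0.3005 × 0.08 = 0.02404
  Factory C: 0.131 × 0.02 = 0.00262
  Factory F: 0.078 × 0.13 = 0.01014
Sum = 0.1194315.
P(Factory A | evidence) = 0.0320815 / 0.1194315 ≈ 0.269.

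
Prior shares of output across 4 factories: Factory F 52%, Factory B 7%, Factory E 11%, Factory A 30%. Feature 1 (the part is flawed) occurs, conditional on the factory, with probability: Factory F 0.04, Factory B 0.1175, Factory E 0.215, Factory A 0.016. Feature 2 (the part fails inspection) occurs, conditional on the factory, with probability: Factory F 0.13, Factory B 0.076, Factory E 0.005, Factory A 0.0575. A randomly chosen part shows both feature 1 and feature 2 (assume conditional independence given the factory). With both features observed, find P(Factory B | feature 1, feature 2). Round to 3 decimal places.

Unnormalized posteriors (prior × likelihood):
  Factory F: 0.52 × 0.04 × 0.13 = 0.002704
  Factory B: 0.07 × 0.1175 × 0.076 = 0.0006251
  Factory E: 0.11 × 0.215 × 0.005 = 0.00011825
  Factory A: 0.3 × 0.016 × 0.0575 = 0.000276
Normalizing constant = 0.00372335.
P(Factory B | evidence) = 0.0006251 / 0.00372335 ≈ 0.168.

0.168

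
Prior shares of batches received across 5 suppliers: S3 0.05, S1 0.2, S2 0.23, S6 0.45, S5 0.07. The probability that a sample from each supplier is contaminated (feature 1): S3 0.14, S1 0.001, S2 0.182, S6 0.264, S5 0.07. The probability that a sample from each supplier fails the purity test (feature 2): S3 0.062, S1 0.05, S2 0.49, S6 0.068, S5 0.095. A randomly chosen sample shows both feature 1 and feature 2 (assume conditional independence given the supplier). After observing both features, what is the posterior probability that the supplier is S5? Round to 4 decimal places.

0.0158

Compute prior × likelihood for every hypothesis:
  S3: 0.05 × 0.14 × 0.062 = 0.000434
  S1: 0.2 × 0.001 × 0.05 = 0.00001
  S2: 0.23 × 0.182 × 0.49 = 0.0205114
  S6: 0.45 × 0.264 × 0.068 = 0.0080784
  S5: 0.07 × 0.07 × 0.095 = 0.0004655
Sum = 0.0294993.
P(S5 | evidence) = 0.0004655 / 0.0294993 ≈ 0.0158.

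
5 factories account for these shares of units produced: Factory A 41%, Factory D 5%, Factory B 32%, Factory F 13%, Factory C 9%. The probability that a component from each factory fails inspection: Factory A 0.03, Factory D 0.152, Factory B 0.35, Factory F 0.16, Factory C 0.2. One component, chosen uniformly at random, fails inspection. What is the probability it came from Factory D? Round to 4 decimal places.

By Bayes' rule, posterior ∝ prior × likelihood:
  Factory A: 0.41 × 0.03 = 0.0123
  Factory D: 0.05 × 0.152 = 0.0076
  Factory B: 0.32 × 0.35 = 0.112
  Factory F: 0.13 × 0.16 = 0.0208
  Factory C: 0.09 × 0.2 = 0.018
Sum = 0.1707.
P(Factory D | evidence) = 0.0076 / 0.1707 ≈ 0.0445.

0.0445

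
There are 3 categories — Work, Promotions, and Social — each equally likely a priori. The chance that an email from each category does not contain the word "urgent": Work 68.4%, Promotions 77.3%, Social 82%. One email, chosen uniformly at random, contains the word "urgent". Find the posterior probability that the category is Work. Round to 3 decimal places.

Taking complements, P(urgent-flag | each) = Work 0.316, Promotions 0.227, Social 0.18.
With a uniform prior (1/3 each), posterior ∝ likelihood:
  Work: 0.316
  Promotions: 0.227
  Social: 0.18
Sum = 0.723.
P(Work | evidence) = 0.316 / 0.723 ≈ 0.437.

0.437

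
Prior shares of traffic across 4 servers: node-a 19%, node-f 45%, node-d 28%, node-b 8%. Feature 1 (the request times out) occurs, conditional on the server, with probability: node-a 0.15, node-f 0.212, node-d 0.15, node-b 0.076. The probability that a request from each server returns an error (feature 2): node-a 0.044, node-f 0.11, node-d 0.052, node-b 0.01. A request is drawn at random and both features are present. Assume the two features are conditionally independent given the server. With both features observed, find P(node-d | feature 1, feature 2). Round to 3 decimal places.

0.156

By Bayes' rule, posterior ∝ prior × likelihood:
  node-a: 0.19 × 0.15 × 0.044 = 0.001254
  node-f: 0.45 × 0.212 × 0.11 = 0.010494
  node-d: 0.28 × 0.15 × 0.052 = 0.002184
  node-b: 0.08 × 0.076 × 0.01 = 0.0000608
Total = 0.0139928.
P(node-d | evidence) = 0.002184 / 0.0139928 ≈ 0.156.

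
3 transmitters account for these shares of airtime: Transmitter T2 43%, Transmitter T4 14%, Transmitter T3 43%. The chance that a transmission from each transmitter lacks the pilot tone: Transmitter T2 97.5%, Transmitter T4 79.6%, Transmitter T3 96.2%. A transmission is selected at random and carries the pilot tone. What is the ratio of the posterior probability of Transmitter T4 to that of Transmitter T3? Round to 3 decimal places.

Taking complements, P(pilot | each) = Transmitter T2 0.025, Transmitter T4 0.204, Transmitter T3 0.038.
By Bayes' rule, posterior ∝ prior × likelihood:
  Transmitter T2: 0.43 × 0.025 = 0.01075
  Transmitter T4: 0.14 × 0.204 = 0.02856
  Transmitter T3: 0.43 × 0.038 = 0.01634
Normalizing constant = 0.05565.
The ratio is 0.02856 / 0.01634 (the normalizer cancels) = 1.748.

1.748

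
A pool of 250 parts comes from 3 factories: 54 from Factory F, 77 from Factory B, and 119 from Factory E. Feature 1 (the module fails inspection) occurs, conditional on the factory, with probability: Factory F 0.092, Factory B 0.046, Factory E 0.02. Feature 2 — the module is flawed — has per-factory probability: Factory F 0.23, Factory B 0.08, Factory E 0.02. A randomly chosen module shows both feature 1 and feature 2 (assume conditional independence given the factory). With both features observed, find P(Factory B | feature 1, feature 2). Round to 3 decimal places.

By Bayes' rule, posterior ∝ prior × likelihood:
  Factory F: 0.216 × 0.092 × 0.23 = 0.00457056
  Factory B: 0.308 × 0.046 × 0.08 = 0.00113344
  Factory E: 0.476 × 0.02 × 0.02 = 0.0001904
Sum = 0.0058944.
P(Factory B | evidence) = 0.00113344 / 0.0058944 ≈ 0.192.

0.192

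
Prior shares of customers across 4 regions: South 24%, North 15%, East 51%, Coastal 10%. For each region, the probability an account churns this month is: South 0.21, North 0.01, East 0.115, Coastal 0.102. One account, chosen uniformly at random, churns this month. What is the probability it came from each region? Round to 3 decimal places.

Unnormalized posteriors (prior × likelihood):
  South: 0.24 × 0.21 = 0.0504
  North: 0.15 × 0.01 = 0.0015
  East: 0.51 × 0.115 = 0.05865
  Coastal: 0.1 × 0.102 = 0.0102
Total = 0.12075.
P(South | churn) = 0.0504/0.12075 ≈ 0.417
P(North | churn) = 0.0015/0.12075 ≈ 0.012
P(East | churn) = 0.05865/0.12075 ≈ 0.486
P(Coastal | churn) = 0.0102/0.12075 ≈ 0.084

South 0.417, North 0.012, East 0.486, Coastal 0.084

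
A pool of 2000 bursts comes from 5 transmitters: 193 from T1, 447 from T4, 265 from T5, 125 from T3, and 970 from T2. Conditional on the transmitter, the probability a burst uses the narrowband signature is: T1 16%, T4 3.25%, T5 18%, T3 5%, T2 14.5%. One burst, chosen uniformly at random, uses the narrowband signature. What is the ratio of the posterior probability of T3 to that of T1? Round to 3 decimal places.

0.202

By Bayes' rule, posterior ∝ prior × likelihood:
  T1: 0.0965 × 0.16 = 0.01544
  T4: 0.2235 × 0.0325 = 0.00726375
  T5: 0.1325 × 0.18 = 0.02385
  T3: 0.0625 × 0.05 = 0.003125
  T2: 0.485 × 0.145 = 0.070325
Normalizing constant = 0.12000375.
The ratio is 0.003125 / 0.01544 (the normalizer cancels) = 0.202.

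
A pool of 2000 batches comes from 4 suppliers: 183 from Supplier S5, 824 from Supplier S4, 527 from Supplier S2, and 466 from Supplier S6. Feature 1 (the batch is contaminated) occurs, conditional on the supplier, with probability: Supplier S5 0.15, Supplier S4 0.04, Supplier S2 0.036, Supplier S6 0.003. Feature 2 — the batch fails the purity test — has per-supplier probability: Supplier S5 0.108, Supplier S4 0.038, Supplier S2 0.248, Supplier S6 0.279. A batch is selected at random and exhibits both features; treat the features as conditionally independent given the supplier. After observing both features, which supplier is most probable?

Supplier S2

By Bayes' rule, posterior ∝ prior × likelihood:
  Supplier S5: 0.0915 × 0.15 × 0.108 = 0.0014823
  Supplier S4: 0.412 × 0.04 × 0.038 = 0.00062624
  Supplier S2: 0.2635 × 0.036 × 0.248 = 0.002352528
  Supplier S6: 0.233 × 0.003 × 0.279 = 0.000195021
Total = 0.004656089.
Largest term belongs to Supplier S2, so Supplier S2 is most probable.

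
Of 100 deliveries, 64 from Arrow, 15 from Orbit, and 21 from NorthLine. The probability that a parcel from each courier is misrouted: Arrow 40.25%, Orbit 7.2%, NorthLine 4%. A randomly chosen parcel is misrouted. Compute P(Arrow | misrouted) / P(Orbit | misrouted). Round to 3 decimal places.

23.852

By Bayes' rule, posterior ∝ prior × likelihood:
  Arrow: 0.64 × 0.4025 = 0.2576
  Orbit: 0.15 × 0.072 = 0.0108
  NorthLine: 0.21 × 0.04 = 0.0084
Normalizing constant = 0.2768.
The ratio is 0.2576 / 0.0108 (the normalizer cancels) = 23.852.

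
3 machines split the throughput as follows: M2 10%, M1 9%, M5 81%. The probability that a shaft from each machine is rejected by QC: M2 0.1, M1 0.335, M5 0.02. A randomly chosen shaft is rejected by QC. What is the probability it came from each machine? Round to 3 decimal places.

Unnormalized posteriors (prior × likelihood):
  M2: 0.1 × 0.1 = 0.01
  M1: 0.09 × 0.335 = 0.03015
  M5: 0.81 × 0.02 = 0.0162
Total = 0.05635.
P(M2 | rejected) = 0.01/0.05635 ≈ 0.177
P(M1 | rejected) = 0.03015/0.05635 ≈ 0.535
P(M5 | rejected) = 0.0162/0.05635 ≈ 0.287

M2 0.177, M1 0.535, M5 0.287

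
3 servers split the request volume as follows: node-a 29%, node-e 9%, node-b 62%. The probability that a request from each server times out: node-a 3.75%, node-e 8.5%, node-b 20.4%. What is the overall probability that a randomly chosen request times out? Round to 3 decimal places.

Unnormalized posteriors (prior × likelihood):
  node-a: 0.29 × 0.0375 = 0.010875
  node-e: 0.09 × 0.085 = 0.00765
  node-b: 0.62 × 0.204 = 0.12648
P(timeout) = 0.010875 + 0.00765 + 0.12648 = 0.145005 → 0.145.

0.145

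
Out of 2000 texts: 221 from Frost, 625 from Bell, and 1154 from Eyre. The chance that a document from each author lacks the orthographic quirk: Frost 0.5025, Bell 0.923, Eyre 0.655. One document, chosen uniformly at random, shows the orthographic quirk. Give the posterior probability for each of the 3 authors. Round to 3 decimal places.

Taking complements, P(quirk | each) = Frost 0.4975, Bell 0.077, Eyre 0.345.
Compute prior × likelihood for every hypothesis:
  Frost: 0.1105 × 0.4975 = 0.05497375
  Bell: 0.3125 × 0.077 = 0.0240625
  Eyre: 0.577 × 0.345 = 0.199065
Total = 0.27810125.
P(Frost | quirk) = 0.05497375/0.27810125 ≈ 0.198
P(Bell | quirk) = 0.0240625/0.27810125 ≈ 0.087
P(Eyre | quirk) = 0.199065/0.27810125 ≈ 0.716

Frost 0.198, Bell 0.087, Eyre 0.716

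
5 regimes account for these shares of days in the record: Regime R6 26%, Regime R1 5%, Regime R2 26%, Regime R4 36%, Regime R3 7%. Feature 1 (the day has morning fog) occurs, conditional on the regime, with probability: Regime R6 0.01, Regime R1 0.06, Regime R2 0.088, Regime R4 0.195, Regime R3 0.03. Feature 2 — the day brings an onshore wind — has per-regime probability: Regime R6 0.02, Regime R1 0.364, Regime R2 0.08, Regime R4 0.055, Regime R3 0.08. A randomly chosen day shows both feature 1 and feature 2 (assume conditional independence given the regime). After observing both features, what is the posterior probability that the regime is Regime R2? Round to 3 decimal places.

0.261

By Bayes' rule, posterior ∝ prior × likelihood:
  Regime R6: 0.26 × 0.01 × 0.02 = 0.000052
  Regime R1: 0.05 × 0.06 × 0.364 = 0.001092
  Regime R2: 0.26 × 0.088 × 0.08 = 0.0018304
  Regime R4: 0.36 × 0.195 × 0.055 = 0.003861
  Regime R3: 0.07 × 0.03 × 0.08 = 0.000168
Total = 0.0070034.
P(Regime R2 | evidence) = 0.0018304 / 0.0070034 ≈ 0.261.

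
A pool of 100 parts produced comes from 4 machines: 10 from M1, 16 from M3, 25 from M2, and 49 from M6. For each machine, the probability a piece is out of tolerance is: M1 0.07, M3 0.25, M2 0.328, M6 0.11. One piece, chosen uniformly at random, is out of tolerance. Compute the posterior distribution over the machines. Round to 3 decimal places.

Prior × likelihood for each hypothesis:
  M1: 0.1 × 0.07 = 0.007
  M3: 0.16 × 0.25 = 0.04
  M2: 0.25 × 0.328 = 0.082
  M6: 0.49 × 0.11 = 0.0539
Sum = 0.1829.
P(M1 | oversize) = 0.007/0.1829 ≈ 0.038
P(M3 | oversize) = 0.04/0.1829 ≈ 0.219
P(M2 | oversize) = 0.082/0.1829 ≈ 0.448
P(M6 | oversize) = 0.0539/0.1829 ≈ 0.295

M1 0.038, M3 0.219, M2 0.448, M6 0.295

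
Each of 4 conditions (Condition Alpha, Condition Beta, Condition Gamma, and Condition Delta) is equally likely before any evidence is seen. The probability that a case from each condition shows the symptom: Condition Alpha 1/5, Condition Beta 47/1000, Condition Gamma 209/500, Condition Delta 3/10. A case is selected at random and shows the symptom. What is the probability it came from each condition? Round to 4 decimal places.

Condition Alpha 0.2073, Condition Beta 0.0487, Condition Gamma 0.4332, Condition Delta 0.3109

Since the prior is uniform, the posterior is proportional to the likelihood:
  Condition Alpha: 0.2
  Condition Beta: 0.047
  Condition Gamma: 0.418
  Condition Delta: 0.3
Total = 0.965.
P(Condition Alpha | symptomatic) = 0.2/0.965 ≈ 0.2073
P(Condition Beta | symptomatic) = 0.047/0.965 ≈ 0.0487
P(Condition Gamma | symptomatic) = 0.418/0.965 ≈ 0.4332
P(Condition Delta | symptomatic) = 0.3/0.965 ≈ 0.3109
(Check: 0.2073+0.0487+0.4332+0.3109 = 1.0001.)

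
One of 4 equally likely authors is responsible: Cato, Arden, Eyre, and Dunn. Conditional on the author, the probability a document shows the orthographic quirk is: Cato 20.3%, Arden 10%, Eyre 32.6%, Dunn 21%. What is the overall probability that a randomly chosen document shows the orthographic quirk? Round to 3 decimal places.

With a uniform prior (1/4 each), posterior ∝ likelihood:
  Cato: 0.203
  Arden: 0.1
  Eyre: 0.326
  Dunn: 0.21
P(quirk) = (1/4) × (0.203 + 0.1 + 0.326 + 0.21) = 0.839/4 ≈ 0.210.

0.210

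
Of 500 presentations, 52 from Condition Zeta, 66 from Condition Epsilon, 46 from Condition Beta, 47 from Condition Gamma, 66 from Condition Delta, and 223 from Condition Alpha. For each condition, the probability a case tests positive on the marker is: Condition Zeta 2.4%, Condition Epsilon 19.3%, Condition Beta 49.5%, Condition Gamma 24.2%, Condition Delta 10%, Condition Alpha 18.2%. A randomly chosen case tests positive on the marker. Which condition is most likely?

Prior × likelihood for each hypothesis:
  Condition Zeta: 0.104 × 0.024 = 0.002496
  Condition Epsilon: 0.132 × 0.193 = 0.025476
  Condition Beta: 0.092 × 0.495 = 0.04554
  Condition Gamma: 0.094 × 0.242 = 0.022748
  Condition Delta: 0.132 × 0.1 = 0.0132
  Condition Alpha: 0.446 × 0.182 = 0.081172
Normalizing constant = 0.190632.
Largest term belongs to Condition Alpha, so Condition Alpha is most probable.

Condition Alpha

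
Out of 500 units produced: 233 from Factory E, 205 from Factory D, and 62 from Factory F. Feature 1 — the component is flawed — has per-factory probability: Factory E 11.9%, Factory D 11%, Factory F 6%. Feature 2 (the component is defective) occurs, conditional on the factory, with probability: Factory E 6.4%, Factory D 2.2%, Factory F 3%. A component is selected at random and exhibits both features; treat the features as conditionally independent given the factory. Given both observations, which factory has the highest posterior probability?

Factory E

By Bayes' rule, posterior ∝ prior × likelihood:
  Factory E: 0.466 × 0.119 × 0.064 = 0.003549056
  Factory D: 0.41 × 0.11 × 0.022 = 0.0009922
  Factory F: 0.124 × 0.06 × 0.03 = 0.0002232
Sum = 0.004764456.
Largest term belongs to Factory E, so Factory E is most probable.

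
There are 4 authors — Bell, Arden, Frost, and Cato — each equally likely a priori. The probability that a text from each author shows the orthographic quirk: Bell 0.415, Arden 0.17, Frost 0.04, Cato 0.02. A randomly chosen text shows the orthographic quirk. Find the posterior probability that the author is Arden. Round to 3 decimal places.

Since the prior is uniform, the posterior is proportional to the likelihood:
  Bell: 0.415
  Arden: 0.17
  Frost: 0.04
  Cato: 0.02
Sum = 0.645.
P(Arden | evidence) = 0.17 / 0.645 ≈ 0.264.

0.264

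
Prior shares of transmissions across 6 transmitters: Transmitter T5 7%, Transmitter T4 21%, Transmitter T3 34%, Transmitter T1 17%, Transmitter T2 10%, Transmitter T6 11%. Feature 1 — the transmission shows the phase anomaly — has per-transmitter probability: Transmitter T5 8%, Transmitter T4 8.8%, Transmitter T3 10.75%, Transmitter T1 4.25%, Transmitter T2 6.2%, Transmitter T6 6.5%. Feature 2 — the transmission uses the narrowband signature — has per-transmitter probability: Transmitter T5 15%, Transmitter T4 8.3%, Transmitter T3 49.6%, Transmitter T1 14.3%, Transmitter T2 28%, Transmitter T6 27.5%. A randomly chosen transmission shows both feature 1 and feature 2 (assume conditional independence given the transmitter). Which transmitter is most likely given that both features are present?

Prior × likelihood for each hypothesis:
  Transmitter T5: 0.07 × 0.08 × 0.15 = 0.00084
  Transmitter T4: 0.21 × 0.088 × 0.083 = 0.00153384
  Transmitter T3: 0.34 × 0.1075 × 0.496 = 0.0181288
  Transmitter T1: 0.17 × 0.0425 × 0.143 = 0.001033175
  Transmitter T2: 0.1 × 0.062 × 0.28 = 0.001736
  Transmitter T6: 0.11 × 0.065 × 0.275 = 0.00196625
Total = 0.025238065.
Largest term belongs to Transmitter T3, so Transmitter T3 is most probable.

Transmitter T3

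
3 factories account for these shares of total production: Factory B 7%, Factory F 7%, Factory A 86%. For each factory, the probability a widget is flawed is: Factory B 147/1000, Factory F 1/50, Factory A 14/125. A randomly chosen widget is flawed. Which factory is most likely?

Factory A

Prior × likelihood for each hypothesis:
  Factory B: 0.07 × 0.147 = 0.01029
  Factory F: 0.07 × 0.02 = 0.0014
  Factory A: 0.86 × 0.112 = 0.09632
Sum = 0.10801.
Largest term belongs to Factory A, so Factory A is most probable.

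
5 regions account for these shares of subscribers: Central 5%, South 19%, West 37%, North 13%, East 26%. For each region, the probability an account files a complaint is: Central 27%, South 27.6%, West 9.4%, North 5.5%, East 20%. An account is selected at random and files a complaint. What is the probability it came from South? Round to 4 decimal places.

Compute prior × likelihood for every hypothesis:
  Central: 0.05 × 0.27 = 0.0135
  South: 0.19 × 0.276 = 0.05244
  West: 0.37 × 0.094 = 0.03478
  North: 0.13 × 0.055 = 0.00715
  East: 0.26 × 0.2 = 0.052
Normalizing constant = 0.15987.
P(South | evidence) = 0.05244 / 0.15987 ≈ 0.3280.

0.3280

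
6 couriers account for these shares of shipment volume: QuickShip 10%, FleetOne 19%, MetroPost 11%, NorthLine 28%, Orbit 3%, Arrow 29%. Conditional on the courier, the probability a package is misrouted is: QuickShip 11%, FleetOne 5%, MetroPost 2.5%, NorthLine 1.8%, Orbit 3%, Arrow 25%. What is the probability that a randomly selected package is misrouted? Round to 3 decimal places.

By Bayes' rule, posterior ∝ prior × likelihood:
  QuickShip: 0.1 × 0.11 = 0.011
  FleetOne: 0.19 × 0.05 = 0.0095
  MetroPost: 0.11 × 0.025 = 0.00275
  NorthLine: 0.28 × 0.018 = 0.00504
  Orbit: 0.03 × 0.03 = 0.0009
  Arrow: 0.29 × 0.25 = 0.0725
P(misrouted) = 0.011 + 0.0095 + 0.00275 + 0.00504 + 0.0009 + 0.0725 = 0.10169 → 0.102.

0.102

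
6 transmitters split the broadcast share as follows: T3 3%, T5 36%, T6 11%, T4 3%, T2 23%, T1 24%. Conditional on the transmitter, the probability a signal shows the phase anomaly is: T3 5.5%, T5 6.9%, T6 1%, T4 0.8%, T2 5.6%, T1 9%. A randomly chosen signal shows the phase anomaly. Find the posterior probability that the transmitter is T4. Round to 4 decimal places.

0.0039

Compute prior × likelihood for every hypothesis:
  T3: 0.03 × 0.055 = 0.00165
  T5: 0.36 × 0.069 = 0.02484
  T6: 0.11 × 0.01 = 0.0011
  T4: 0.03 × 0.008 = 0.00024
  T2: 0.23 × 0.056 = 0.01288
  T1: 0.24 × 0.09 = 0.0216
Total = 0.06231.
P(T4 | evidence) = 0.00024 / 0.06231 ≈ 0.0039.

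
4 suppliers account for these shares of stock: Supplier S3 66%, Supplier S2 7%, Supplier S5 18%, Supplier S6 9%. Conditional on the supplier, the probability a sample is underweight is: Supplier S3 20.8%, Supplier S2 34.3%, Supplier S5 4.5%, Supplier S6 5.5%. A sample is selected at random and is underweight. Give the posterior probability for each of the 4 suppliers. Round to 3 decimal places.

Supplier S3 0.787, Supplier S2 0.138, Supplier S5 0.046, Supplier S6 0.028

By Bayes' rule, posterior ∝ prior × likelihood:
  Supplier S3: 0.66 × 0.208 = 0.13728
  Supplier S2: 0.07 × 0.343 = 0.02401
  Supplier S5: 0.18 × 0.045 = 0.0081
  Supplier S6: 0.09 × 0.055 = 0.00495
Total = 0.17434.
P(Supplier S3 | underweight) = 0.13728/0.17434 ≈ 0.787
P(Supplier S2 | underweight) = 0.02401/0.17434 ≈ 0.138
P(Supplier S5 | underweight) = 0.0081/0.17434 ≈ 0.046
P(Supplier S6 | underweight) = 0.00495/0.17434 ≈ 0.028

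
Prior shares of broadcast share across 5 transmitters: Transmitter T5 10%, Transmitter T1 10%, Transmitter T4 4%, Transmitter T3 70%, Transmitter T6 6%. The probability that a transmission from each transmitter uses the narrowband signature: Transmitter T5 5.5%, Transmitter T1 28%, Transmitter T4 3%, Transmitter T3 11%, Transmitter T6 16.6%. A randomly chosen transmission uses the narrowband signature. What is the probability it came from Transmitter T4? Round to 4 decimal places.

0.0099

Prior × likelihood for each hypothesis:
  Transmitter T5: 0.1 × 0.055 = 0.0055
  Transmitter T1: 0.1 × 0.28 = 0.028
  Transmitter T4: 0.04 × 0.03 = 0.0012
  Transmitter T3: 0.7 × 0.11 = 0.077
  Transmitter T6: 0.06 × 0.166 = 0.00996
Normalizing constant = 0.12166.
P(Transmitter T4 | evidence) = 0.0012 / 0.12166 ≈ 0.0099.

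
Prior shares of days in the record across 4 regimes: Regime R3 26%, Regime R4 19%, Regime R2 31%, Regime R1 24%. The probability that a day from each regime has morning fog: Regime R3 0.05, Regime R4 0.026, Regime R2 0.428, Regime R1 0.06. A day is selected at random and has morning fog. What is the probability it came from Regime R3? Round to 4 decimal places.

By Bayes' rule, posterior ∝ prior × likelihood:
  Regime R3: 0.26 × 0.05 = 0.013
  Regime R4: 0.19 × 0.026 = 0.00494
  Regime R2: 0.31 × 0.428 = 0.13268
  Regime R1: 0.24 × 0.06 = 0.0144
Sum = 0.16502.
P(Regime R3 | evidence) = 0.013 / 0.16502 ≈ 0.0788.

0.0788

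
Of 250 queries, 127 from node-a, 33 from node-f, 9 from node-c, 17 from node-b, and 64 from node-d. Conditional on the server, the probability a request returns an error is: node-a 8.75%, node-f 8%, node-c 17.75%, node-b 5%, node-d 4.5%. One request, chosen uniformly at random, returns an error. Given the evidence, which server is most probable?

Prior × likelihood for each hypothesis:
  node-a: 0.508 × 0.0875 = 0.04445
  node-f: 0.132 × 0.08 = 0.01056
  node-c: 0.036 × 0.1775 = 0.00639
  node-b: 0.068 × 0.05 = 0.0034
  node-d: 0.256 × 0.045 = 0.01152
Sum = 0.07632.
Largest term belongs to node-a, so node-a is most probable.

node-a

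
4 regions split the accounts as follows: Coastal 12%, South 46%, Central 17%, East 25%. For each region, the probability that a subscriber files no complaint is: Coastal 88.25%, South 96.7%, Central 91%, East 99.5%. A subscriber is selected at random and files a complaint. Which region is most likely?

Central

Taking complements, P(complaint | each) = Coastal 0.1175, South 0.033, Central 0.09, East 0.005.
Prior × likelihood for each hypothesis:
  Coastal: 0.12 × 0.1175 = 0.0141
  South: 0.46 × 0.033 = 0.01518
  Central: 0.17 × 0.09 = 0.0153
  East: 0.25 × 0.005 = 0.00125
Sum = 0.04583.
Largest term belongs to Central, so Central is most probable.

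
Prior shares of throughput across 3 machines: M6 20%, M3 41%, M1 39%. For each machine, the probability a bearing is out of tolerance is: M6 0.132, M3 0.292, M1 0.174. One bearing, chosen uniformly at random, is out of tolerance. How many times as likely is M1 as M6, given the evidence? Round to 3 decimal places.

2.570

Prior × likelihood for each hypothesis:
  M6: 0.2 × 0.132 = 0.0264
  M3: 0.41 × 0.292 = 0.11972
  M1: 0.39 × 0.174 = 0.06786
Normalizing constant = 0.21398.
The ratio is 0.06786 / 0.0264 (the normalizer cancels) = 2.570.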